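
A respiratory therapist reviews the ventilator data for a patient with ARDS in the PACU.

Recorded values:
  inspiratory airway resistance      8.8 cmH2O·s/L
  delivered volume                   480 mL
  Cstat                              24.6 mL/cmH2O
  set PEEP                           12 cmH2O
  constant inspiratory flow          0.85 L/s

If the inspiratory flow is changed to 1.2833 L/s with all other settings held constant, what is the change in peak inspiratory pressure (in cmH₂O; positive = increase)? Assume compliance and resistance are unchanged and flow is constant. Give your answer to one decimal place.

3.8

PIP = Vt/C + R·V̇ + PEEP (constant-flow equation of motion).
Only the resistive term changes: ΔPIP = R × ΔV̇ = 8.8 × (1.2833 − 0.85) = 8.8 × 0.4333 = 3.813 cmH2O.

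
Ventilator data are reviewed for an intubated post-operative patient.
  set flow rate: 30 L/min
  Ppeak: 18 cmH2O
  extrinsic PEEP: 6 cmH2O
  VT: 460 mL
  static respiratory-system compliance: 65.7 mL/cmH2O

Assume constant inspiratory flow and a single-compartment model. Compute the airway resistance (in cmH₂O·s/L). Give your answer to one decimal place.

Flow: 30 L/min ÷ 60 = 0.5 L/s.
Equation of motion (constant flow): PIP = Vt/C + R·V̇ + PEEP.
R·V̇ = PIP − Vt/C − PEEP = 18 − 460/65.7 − 6 = 18 − 7.002 − 6 = 4.998 cmH2O.
R = 4.998 / 0.5 = 9.996 cmH2O·s/L.

10.0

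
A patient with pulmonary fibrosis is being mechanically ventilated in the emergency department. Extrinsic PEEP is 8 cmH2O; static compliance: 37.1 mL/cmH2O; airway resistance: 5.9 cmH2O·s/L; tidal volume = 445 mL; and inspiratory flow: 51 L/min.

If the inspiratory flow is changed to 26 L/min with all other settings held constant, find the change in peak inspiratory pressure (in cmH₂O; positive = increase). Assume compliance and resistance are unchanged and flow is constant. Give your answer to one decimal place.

Flow: 51 L/min ÷ 60 = 0.85 L/s.
New flow: 26 L/min ÷ 60 = 0.4333 L/s.
PIP = Vt/C + R·V̇ + PEEP (constant-flow equation of motion).
Only the resistive term changes: ΔPIP = R × ΔV̇ = 5.9 × (0.4333 − 0.85) = 5.9 × -0.4167 = -2.459 cmH2O.

-2.5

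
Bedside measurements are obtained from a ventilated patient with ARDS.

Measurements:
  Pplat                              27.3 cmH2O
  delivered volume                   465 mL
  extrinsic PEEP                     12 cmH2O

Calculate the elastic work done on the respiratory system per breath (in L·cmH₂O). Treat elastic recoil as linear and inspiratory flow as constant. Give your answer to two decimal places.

Elastic work ≈ ½ × (Pplat − PEEP) × Vt = 0.5 × (27.3 − 12) × 0.465 L = 0.5 × 15.3 × 0.465 = 3.557 L·cmH2O.

3.56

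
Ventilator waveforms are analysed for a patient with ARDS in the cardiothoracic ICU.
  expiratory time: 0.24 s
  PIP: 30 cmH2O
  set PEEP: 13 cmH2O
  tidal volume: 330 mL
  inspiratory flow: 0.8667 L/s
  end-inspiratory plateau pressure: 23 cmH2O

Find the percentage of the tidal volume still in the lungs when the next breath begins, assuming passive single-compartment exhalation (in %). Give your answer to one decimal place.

R = (PIP − Pplat)/V̇ = (30 − 23) / 0.8667 = 7.0/0.8667 = 8.077 cmH2O·s/L.
C = Vt/(Pplat − PEEP) = 330.0 / (23 − 13) = 330.0/10.0 = 33.0 mL/cmH2O.
τ = R × C = 8.077 × 0.033 L/cmH2O = 0.2665 s.
Fraction remaining at end-expiration = e^(−Te/τ) = e^(−0.24/0.2665) = 0.4063 → 40.63%.

40.6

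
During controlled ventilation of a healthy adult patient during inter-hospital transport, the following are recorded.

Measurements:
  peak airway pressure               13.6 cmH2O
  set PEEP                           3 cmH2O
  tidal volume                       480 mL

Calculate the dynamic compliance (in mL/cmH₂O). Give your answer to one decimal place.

45.3

Dynamic compliance = Vt / (PIP − PEEP) = 480 / (13.6 − 3) = 480 / 10.6 = 45.283 mL/cmH2O.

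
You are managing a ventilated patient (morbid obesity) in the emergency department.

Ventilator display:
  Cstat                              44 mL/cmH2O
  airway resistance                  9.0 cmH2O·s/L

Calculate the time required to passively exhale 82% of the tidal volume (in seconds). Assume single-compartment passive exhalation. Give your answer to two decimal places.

0.68

τ = R × C = 9.0 × 44 mL/cmH2O = 9.0 × 0.044 L/cmH2O = 0.396 s.
Exhaled fraction f = 1 − e^(−t/τ) → t = −τ·ln(1 − f) = −0.396·ln(0.18) = 0.6791 s.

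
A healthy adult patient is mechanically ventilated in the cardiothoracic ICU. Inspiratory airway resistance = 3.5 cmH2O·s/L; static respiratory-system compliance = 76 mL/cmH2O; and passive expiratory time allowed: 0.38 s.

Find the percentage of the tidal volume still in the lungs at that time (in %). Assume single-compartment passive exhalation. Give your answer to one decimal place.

τ = R × C = 3.5 × 76 mL/cmH2O = 3.5 × 0.076 L/cmH2O = 0.266 s.
Passive exhalation: V(t)/V₀ = e^(−t/τ) = e^(−0.38/0.266) = 0.2397.
Fraction remaining = 0.2397 → 23.97%.

24.0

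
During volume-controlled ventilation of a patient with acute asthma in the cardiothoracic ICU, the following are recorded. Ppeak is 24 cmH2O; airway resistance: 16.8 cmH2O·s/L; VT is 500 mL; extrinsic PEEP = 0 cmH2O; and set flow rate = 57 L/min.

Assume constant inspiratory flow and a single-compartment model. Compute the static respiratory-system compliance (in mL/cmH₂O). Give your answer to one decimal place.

62.2

Flow: 57 L/min ÷ 60 = 0.95 L/s.
Equation of motion (constant flow): PIP = Vt/C + R·V̇ + PEEP.
Vt/C = PIP − R·V̇ − PEEP = 24 − 16.8×0.95 − 0 = 24 − 15.96 − 0 = 8.04 cmH2O.
C = Vt / 8.04 = 500 / 8.04 = 62.189 mL/cmH2O.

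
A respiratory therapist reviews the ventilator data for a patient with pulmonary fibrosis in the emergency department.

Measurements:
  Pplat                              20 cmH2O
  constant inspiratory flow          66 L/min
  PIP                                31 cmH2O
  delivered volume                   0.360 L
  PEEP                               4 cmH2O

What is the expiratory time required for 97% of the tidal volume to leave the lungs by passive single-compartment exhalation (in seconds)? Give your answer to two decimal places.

0.79

Flow: 66 L/min ÷ 60 = 1.1 L/s.
R = (PIP − Pplat)/V̇ = (31 − 20) / 1.1 = 11.0/1.1 = 10.0 cmH2O·s/L.
C = Vt/(Pplat − PEEP) = 360.0 / (20 − 4) = 360.0/16.0 = 22.5 mL/cmH2O.
τ = R × C = 10.0 × 0.0225 L/cmH2O = 0.225 s.
t = −τ·ln(1 − 0.97) = −0.225·ln(0.03) = 0.789 s.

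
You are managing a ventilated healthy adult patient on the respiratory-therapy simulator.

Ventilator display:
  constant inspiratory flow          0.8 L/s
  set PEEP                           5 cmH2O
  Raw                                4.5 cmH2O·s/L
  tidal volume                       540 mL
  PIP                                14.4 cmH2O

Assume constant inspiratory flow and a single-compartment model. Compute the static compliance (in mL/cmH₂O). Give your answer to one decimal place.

Equation of motion (constant flow): PIP = Vt/C + R·V̇ + PEEP.
Vt/C = PIP − R·V̇ − PEEP = 14.4 − 4.5×0.8 − 5 = 14.4 − 3.6 − 5 = 5.8 cmH2O.
C = Vt / 5.8 = 540 / 5.8 = 93.103 mL/cmH2O.

93.1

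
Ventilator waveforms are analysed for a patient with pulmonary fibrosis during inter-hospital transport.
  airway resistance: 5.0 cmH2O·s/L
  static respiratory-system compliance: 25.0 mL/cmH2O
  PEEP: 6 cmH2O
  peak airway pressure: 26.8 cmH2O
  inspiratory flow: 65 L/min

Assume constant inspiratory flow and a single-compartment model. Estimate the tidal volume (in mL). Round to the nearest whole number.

Flow: 65 L/min ÷ 60 = 1.0833 L/s.
Equation of motion (constant flow): PIP = Vt/C + R·V̇ + PEEP.
Vt/C = PIP − R·V̇ − PEEP = 26.8 − 5.417 − 6 = 15.383 cmH2O.
Vt = C × 15.383 = 25.0 × 15.383 = 384.58 mL.

385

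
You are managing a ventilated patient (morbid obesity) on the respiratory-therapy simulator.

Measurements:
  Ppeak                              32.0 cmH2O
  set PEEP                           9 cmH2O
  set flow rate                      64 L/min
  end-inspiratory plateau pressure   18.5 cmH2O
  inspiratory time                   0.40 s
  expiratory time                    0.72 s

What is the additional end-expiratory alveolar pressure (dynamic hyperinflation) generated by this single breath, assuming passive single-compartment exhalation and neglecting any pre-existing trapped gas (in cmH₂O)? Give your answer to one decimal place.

Flow: 64 L/min ÷ 60 = 1.0667 L/s.
Vt = flow × Ti = 1.0667 L/s × 0.40 s × 1000 mL/L = 426.68 mL.
R = (PIP − Pplat)/V̇ = (32.0 − 18.5) / 1.0667 = 13.5/1.0667 = 12.656 cmH2O·s/L.
C = Vt/(Pplat − PEEP) = 426.68 / (18.5 − 9) = 426.68/9.5 = 44.914 mL/cmH2O.
τ = R × C = 12.656 × 0.04491 L/cmH2O = 0.5684 s.
Fraction remaining = e^(−Te/τ) = e^(−0.72/0.5684) = 0.2818; trapped volume = 426.68 × 0.2818 = 120.24 mL.
Additional alveolar pressure from trapping ≈ V_trapped / C = 120.24 / 44.914 = 2.677 cmH2O.

2.7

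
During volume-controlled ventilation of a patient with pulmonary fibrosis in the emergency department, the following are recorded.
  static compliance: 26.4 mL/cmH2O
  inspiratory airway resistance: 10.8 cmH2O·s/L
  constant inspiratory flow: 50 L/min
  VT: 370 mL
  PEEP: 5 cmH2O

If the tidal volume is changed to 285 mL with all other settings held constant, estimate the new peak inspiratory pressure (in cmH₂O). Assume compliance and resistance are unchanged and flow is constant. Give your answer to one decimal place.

Flow: 50 L/min ÷ 60 = 0.8333 L/s.
PIP = Vt/C + R·V̇ + PEEP (constant-flow equation of motion).
Only the elastic term changes: ΔPIP = ΔVt / C = (285 − 370) / 26.4 = -3.22 cmH2O.
Original PIP = 370/26.4 + 10.8×0.8333 + 5 = 28.015 cmH2O; new PIP = 28.015 + (-3.22) = 24.795 cmH2O.

24.8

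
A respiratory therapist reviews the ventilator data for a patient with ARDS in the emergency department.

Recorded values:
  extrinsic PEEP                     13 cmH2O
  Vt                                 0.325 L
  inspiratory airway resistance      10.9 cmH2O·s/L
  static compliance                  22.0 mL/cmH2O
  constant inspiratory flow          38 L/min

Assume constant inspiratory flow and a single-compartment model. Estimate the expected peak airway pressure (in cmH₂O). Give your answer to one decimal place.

Flow: 38 L/min ÷ 60 = 0.6333 L/s.
Equation of motion (constant flow): PIP = Vt/C + R·V̇ + PEEP.
PIP = 325/22.0 + 10.9×0.6333 + 13 = 14.773 + 6.903 + 13 = 34.676 cmH2O.

34.7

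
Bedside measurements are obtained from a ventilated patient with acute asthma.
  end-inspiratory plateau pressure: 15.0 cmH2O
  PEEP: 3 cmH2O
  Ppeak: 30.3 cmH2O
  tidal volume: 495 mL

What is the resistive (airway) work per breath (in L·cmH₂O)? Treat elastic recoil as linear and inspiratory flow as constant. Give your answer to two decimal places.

With constant inspiratory flow the resistive pressure is constant at PIP − Pplat = 30.3 − 15.0 = 15.3 cmH2O, so resistive work = 15.3 × 0.495 = 7.574 L·cmH2O.

7.57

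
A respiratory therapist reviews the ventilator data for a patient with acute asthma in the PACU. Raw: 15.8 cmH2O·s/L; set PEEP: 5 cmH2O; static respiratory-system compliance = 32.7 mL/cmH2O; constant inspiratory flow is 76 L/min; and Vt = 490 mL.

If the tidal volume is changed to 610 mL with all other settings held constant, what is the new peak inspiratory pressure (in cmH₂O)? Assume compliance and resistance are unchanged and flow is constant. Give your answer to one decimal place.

Flow: 76 L/min ÷ 60 = 1.2667 L/s.
PIP = Vt/C + R·V̇ + PEEP (constant-flow equation of motion).
Only the elastic term changes: ΔPIP = ΔVt / C = (610 − 490) / 32.7 = 3.67 cmH2O.
Original PIP = 490/32.7 + 15.8×1.2667 + 5 = 39.999 cmH2O; new PIP = 39.999 + (3.67) = 43.669 cmH2O.

43.7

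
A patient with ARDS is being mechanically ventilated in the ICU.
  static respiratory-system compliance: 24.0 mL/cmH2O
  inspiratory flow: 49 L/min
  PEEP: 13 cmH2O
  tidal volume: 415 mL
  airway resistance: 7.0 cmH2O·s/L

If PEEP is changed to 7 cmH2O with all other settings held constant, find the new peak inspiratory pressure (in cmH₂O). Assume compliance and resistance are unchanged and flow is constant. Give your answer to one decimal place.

30.0

Flow: 49 L/min ÷ 60 = 0.8167 L/s.
PIP = Vt/C + R·V̇ + PEEP (constant-flow equation of motion).
Only the baseline term changes: ΔPIP = ΔPEEP = 7 − 13 = -6.0 cmH2O.
Original PIP = 415/24.0 + 7.0×0.8167 + 13 = 36.009 cmH2O; new PIP = 36.009 + (-6.0) = 30.009 cmH2O.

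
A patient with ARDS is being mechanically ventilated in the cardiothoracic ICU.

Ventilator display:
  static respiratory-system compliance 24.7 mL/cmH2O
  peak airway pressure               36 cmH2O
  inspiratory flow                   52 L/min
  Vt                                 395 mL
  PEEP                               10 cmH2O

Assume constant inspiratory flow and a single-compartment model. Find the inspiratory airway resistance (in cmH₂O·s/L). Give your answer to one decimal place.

11.5

Flow: 52 L/min ÷ 60 = 0.8667 L/s.
Equation of motion (constant flow): PIP = Vt/C + R·V̇ + PEEP.
R·V̇ = PIP − Vt/C − PEEP = 36 − 395/24.7 − 10 = 36 − 15.992 − 10 = 10.008 cmH2O.
R = 10.008 / 0.8667 = 11.547 cmH2O·s/L.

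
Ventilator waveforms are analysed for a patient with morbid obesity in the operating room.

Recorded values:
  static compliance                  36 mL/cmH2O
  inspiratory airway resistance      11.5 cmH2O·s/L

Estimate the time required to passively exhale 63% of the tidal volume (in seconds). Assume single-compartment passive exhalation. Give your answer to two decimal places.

0.41

τ = R × C = 11.5 × 36 mL/cmH2O = 11.5 × 0.036 L/cmH2O = 0.414 s.
Exhaled fraction f = 1 − e^(−t/τ) → t = −τ·ln(1 − f) = −0.414·ln(0.37) = 0.4116 s.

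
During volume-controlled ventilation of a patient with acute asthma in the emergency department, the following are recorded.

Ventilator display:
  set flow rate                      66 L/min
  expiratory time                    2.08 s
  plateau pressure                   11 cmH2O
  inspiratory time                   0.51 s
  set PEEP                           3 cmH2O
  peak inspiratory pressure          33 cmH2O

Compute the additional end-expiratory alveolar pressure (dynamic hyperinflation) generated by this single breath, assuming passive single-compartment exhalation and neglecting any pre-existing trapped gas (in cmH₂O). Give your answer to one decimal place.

Flow: 66 L/min ÷ 60 = 1.1 L/s.
Vt = flow × Ti = 1.1 L/s × 0.51 s × 1000 mL/L = 561.0 mL.
R = (PIP − Pplat)/V̇ = (33 − 11) / 1.1 = 22.0/1.1 = 20.0 cmH2O·s/L.
C = Vt/(Pplat − PEEP) = 561.0 / (11 − 3) = 561.0/8.0 = 70.125 mL/cmH2O.
τ = R × C = 20.0 × 0.07013 L/cmH2O = 1.403 s.
Fraction remaining = e^(−Te/τ) = e^(−2.08/1.403) = 0.2271; trapped volume = 561.0 × 0.2271 = 127.4 mL.
Additional alveolar pressure from trapping ≈ V_trapped / C = 127.4 / 70.125 = 1.817 cmH2O.

1.8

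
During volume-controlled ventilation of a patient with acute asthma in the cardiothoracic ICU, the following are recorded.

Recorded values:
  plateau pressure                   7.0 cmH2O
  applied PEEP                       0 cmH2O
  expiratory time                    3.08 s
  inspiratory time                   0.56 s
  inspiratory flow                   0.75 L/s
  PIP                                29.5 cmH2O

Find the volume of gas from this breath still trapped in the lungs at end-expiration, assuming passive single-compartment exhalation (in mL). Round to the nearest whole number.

Vt = flow × Ti = 0.75 L/s × 0.56 s × 1000 mL/L = 420.0 mL.
R = (PIP − Pplat)/V̇ = (29.5 − 7.0) / 0.75 = 22.5/0.75 = 30.0 cmH2O·s/L.
C = Vt/(Pplat − PEEP) = 420.0 / (7.0 − 0) = 420.0/7.0 = 60.0 mL/cmH2O.
τ = R × C = 30.0 × 0.06 L/cmH2O = 1.8 s.
Fraction remaining = e^(−Te/τ) = e^(−3.08/1.8) = 0.1807.
Trapped volume = 420.0 × 0.1807 = 75.894 mL.

76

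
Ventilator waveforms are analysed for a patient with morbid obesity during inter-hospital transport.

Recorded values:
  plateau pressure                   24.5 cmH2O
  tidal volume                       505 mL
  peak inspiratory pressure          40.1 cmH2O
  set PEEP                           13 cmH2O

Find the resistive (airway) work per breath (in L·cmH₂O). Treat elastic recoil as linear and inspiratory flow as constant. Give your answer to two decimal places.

With constant inspiratory flow the resistive pressure is constant at PIP − Pplat = 40.1 − 24.5 = 15.6 cmH2O, so resistive work = 15.6 × 0.505 = 7.878 L·cmH2O.

7.88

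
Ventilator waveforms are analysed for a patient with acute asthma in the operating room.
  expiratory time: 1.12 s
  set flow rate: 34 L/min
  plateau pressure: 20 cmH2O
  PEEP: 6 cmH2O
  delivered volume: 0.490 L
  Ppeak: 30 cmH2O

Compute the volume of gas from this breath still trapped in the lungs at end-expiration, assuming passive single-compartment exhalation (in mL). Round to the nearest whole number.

Flow: 34 L/min ÷ 60 = 0.5667 L/s.
R = (PIP − Pplat)/V̇ = (30 − 20) / 0.5667 = 10.0/0.5667 = 17.646 cmH2O·s/L.
C = Vt/(Pplat − PEEP) = 490.0 / (20 − 6) = 490.0/14.0 = 35.0 mL/cmH2O.
τ = R × C = 17.646 × 0.035 L/cmH2O = 0.6176 s.
Fraction remaining = e^(−Te/τ) = e^(−1.12/0.6176) = 0.1631.
Trapped volume = 490.0 × 0.1631 = 79.919 mL.

80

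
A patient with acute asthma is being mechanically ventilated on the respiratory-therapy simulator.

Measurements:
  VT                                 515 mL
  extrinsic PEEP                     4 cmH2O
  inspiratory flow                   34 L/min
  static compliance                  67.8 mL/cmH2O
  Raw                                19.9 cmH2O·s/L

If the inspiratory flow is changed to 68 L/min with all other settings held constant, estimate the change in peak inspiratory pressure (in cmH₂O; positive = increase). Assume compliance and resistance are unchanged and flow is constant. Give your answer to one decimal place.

11.3

Flow: 34 L/min ÷ 60 = 0.5667 L/s.
New flow: 68 L/min ÷ 60 = 1.1333 L/s.
PIP = Vt/C + R·V̇ + PEEP (constant-flow equation of motion).
Only the resistive term changes: ΔPIP = R × ΔV̇ = 19.9 × (1.1333 − 0.5667) = 19.9 × 0.5666 = 11.275 cmH2O.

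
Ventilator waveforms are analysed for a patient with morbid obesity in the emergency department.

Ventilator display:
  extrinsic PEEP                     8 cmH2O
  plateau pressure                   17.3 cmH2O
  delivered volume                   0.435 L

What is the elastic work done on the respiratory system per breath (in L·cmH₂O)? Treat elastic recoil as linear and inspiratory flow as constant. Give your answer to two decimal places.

Elastic work ≈ ½ × (Pplat − PEEP) × Vt = 0.5 × (17.3 − 8) × 0.435 L = 0.5 × 9.3 × 0.435 = 2.023 L·cmH2O.

2.02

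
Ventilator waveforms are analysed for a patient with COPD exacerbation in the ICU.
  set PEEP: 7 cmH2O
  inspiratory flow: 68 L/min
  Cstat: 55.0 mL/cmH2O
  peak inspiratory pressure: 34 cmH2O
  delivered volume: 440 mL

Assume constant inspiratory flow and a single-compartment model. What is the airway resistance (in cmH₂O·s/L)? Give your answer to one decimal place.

Flow: 68 L/min ÷ 60 = 1.1333 L/s.
Equation of motion (constant flow): PIP = Vt/C + R·V̇ + PEEP.
R·V̇ = PIP − Vt/C − PEEP = 34 − 440/55.0 − 7 = 34 − 8.0 − 7 = 19.0 cmH2O.
R = 19.0 / 1.1333 = 16.765 cmH2O·s/L.

16.8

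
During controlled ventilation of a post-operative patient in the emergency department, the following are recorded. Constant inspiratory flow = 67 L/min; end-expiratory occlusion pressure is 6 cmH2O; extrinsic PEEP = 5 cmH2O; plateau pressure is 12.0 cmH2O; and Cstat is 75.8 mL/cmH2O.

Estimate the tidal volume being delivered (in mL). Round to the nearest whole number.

End-expiratory occlusion gives total PEEP = 6 cmH2O (intrinsic PEEP = 6 − 5 = 1). Use total PEEP for the elastic gradient.
Vt = Cstat × (Pplat − PEEPtotal) = 75.8 × (12.0 − 6) = 75.8 × 6.0 = 454.8 mL.

455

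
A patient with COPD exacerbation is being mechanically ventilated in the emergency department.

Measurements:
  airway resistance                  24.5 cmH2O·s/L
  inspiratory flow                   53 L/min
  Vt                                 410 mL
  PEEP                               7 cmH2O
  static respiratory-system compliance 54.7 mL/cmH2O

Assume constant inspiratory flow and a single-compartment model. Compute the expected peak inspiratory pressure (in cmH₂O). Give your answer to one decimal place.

Flow: 53 L/min ÷ 60 = 0.8833 L/s.
Equation of motion (constant flow): PIP = Vt/C + R·V̇ + PEEP.
PIP = 410/54.7 + 24.5×0.8833 + 7 = 7.495 + 21.641 + 7 = 36.136 cmH2O.

36.1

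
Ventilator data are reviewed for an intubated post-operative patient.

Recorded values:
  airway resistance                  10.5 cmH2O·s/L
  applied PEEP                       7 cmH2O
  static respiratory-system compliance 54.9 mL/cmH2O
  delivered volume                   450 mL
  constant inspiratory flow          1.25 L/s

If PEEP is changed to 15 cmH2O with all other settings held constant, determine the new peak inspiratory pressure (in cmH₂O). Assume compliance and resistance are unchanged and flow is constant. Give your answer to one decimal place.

36.3

PIP = Vt/C + R·V̇ + PEEP (constant-flow equation of motion).
Only the baseline term changes: ΔPIP = ΔPEEP = 15 − 7 = 8.0 cmH2O.
Original PIP = 450/54.9 + 10.5×1.25 + 7 = 28.322 cmH2O; new PIP = 28.322 + (8.0) = 36.322 cmH2O.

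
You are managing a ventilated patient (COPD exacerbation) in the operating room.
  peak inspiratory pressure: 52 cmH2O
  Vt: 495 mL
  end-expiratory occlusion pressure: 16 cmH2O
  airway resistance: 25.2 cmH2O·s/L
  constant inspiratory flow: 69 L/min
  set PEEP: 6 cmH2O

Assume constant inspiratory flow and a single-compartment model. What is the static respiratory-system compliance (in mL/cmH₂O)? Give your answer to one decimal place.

70.5

Flow: 69 L/min ÷ 60 = 1.15 L/s.
Total PEEP = 16 cmH2O (set 6 + intrinsic 10); this is the baseline alveolar pressure.
Equation of motion (constant flow): PIP = Vt/C + R·V̇ + PEEP.
Vt/C = PIP − R·V̇ − PEEP = 52 − 25.2×1.15 − 16 = 52 − 28.98 − 16 = 7.02 cmH2O.
C = Vt / 7.02 = 495 / 7.02 = 70.513 mL/cmH2O.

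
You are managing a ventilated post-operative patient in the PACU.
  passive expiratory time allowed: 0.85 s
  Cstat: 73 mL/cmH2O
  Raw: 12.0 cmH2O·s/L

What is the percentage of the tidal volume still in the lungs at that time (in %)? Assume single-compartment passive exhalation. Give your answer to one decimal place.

τ = R × C = 12.0 × 73 mL/cmH2O = 12.0 × 0.073 L/cmH2O = 0.876 s.
Passive exhalation: V(t)/V₀ = e^(−t/τ) = e^(−0.85/0.876) = 0.379.
Fraction remaining = 0.379 → 37.9%.

37.9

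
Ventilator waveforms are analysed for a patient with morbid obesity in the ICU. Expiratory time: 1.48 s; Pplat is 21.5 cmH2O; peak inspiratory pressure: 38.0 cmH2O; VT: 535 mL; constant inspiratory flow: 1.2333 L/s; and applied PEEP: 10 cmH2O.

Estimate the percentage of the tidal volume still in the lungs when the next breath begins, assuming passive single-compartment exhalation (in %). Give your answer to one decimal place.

9.3

R = (PIP − Pplat)/V̇ = (38.0 − 21.5) / 1.2333 = 16.5/1.2333 = 13.379 cmH2O·s/L.
C = Vt/(Pplat − PEEP) = 535.0 / (21.5 − 10) = 535.0/11.5 = 46.522 mL/cmH2O.
τ = R × C = 13.379 × 0.04652 L/cmH2O = 0.6224 s.
Fraction remaining at end-expiration = e^(−Te/τ) = e^(−1.48/0.6224) = 0.09275 → 9.275%.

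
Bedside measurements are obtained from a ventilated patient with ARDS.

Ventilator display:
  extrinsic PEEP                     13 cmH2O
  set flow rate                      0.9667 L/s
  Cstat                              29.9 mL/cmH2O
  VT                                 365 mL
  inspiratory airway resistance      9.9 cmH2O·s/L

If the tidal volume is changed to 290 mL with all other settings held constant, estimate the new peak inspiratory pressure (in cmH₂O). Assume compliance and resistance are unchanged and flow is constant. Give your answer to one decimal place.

32.3

PIP = Vt/C + R·V̇ + PEEP (constant-flow equation of motion).
Only the elastic term changes: ΔPIP = ΔVt / C = (290 − 365) / 29.9 = -2.508 cmH2O.
Original PIP = 365/29.9 + 9.9×0.9667 + 13 = 34.778 cmH2O; new PIP = 34.778 + (-2.508) = 32.27 cmH2O.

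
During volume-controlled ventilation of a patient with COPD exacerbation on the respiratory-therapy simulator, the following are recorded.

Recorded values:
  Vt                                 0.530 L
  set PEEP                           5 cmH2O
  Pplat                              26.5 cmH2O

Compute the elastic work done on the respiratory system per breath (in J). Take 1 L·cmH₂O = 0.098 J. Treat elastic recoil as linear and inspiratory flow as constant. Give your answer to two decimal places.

0.56

Elastic work ≈ ½ × (Pplat − PEEP) × Vt = 0.5 × (26.5 − 5) × 0.530 L = 0.5 × 21.5 × 0.530 = 5.698 L·cmH2O.
× 0.098 J/(L·cmH2O) → 0.5584 J.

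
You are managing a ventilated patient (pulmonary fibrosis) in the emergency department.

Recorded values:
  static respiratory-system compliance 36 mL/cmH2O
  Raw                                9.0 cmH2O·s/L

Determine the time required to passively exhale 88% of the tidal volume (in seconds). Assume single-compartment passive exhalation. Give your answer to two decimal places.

τ = R × C = 9.0 × 36 mL/cmH2O = 9.0 × 0.036 L/cmH2O = 0.324 s.
Exhaled fraction f = 1 − e^(−t/τ) → t = −τ·ln(1 − f) = −0.324·ln(0.12) = 0.687 s.

0.69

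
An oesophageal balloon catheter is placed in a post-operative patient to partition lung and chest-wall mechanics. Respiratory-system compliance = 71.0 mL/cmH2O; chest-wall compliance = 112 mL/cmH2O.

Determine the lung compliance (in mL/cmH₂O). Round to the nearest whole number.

194

1/CL = 1/Crs − 1/Ccw.
1/CL = 1/71.0 − 1/112 = 0.005156.
CL = 193.95 mL/cmH2O.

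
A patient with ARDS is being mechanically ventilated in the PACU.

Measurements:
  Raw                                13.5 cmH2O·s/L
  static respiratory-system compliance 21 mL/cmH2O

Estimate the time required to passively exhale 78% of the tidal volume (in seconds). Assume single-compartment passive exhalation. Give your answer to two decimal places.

0.43

τ = R × C = 13.5 × 21 mL/cmH2O = 13.5 × 0.021 L/cmH2O = 0.2835 s.
Exhaled fraction f = 1 − e^(−t/τ) → t = −τ·ln(1 − f) = −0.2835·ln(0.22) = 0.4293 s.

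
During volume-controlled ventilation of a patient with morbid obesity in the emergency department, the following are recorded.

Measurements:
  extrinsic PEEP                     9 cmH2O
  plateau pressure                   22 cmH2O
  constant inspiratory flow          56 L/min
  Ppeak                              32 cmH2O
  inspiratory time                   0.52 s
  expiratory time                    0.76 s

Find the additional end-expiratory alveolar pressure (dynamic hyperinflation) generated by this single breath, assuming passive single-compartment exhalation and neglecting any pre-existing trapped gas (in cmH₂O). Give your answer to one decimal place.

1.9

Flow: 56 L/min ÷ 60 = 0.9333 L/s.
Vt = flow × Ti = 0.9333 L/s × 0.52 s × 1000 mL/L = 485.32 mL.
R = (PIP − Pplat)/V̇ = (32 − 22) / 0.9333 = 10.0/0.9333 = 10.715 cmH2O·s/L.
C = Vt/(Pplat − PEEP) = 485.32 / (22 − 9) = 485.32/13.0 = 37.332 mL/cmH2O.
τ = R × C = 10.715 × 0.03733 L/cmH2O = 0.4 s.
Fraction remaining = e^(−Te/τ) = e^(−0.76/0.4) = 0.1496; trapped volume = 485.32 × 0.1496 = 72.604 mL.
Additional alveolar pressure from trapping ≈ V_trapped / C = 72.604 / 37.332 = 1.945 cmH2O.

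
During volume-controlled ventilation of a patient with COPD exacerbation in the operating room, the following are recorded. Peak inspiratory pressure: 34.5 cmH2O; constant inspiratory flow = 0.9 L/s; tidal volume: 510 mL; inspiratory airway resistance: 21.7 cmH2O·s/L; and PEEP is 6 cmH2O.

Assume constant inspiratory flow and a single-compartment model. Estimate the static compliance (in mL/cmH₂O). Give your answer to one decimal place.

Equation of motion (constant flow): PIP = Vt/C + R·V̇ + PEEP.
Vt/C = PIP − R·V̇ − PEEP = 34.5 − 21.7×0.9 − 6 = 34.5 − 19.53 − 6 = 8.97 cmH2O.
C = Vt / 8.97 = 510 / 8.97 = 56.856 mL/cmH2O.

56.9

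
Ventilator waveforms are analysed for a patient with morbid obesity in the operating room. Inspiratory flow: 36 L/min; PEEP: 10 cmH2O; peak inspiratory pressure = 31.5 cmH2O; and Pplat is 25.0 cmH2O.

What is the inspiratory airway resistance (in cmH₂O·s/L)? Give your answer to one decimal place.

Flow: 36 L/min ÷ 60 = 0.6 L/s.
Raw = (PIP − Pplat) / flow = (31.5 − 25.0) / 0.6 = 6.5 / 0.6 = 10.833 cmH2O·s/L.

10.8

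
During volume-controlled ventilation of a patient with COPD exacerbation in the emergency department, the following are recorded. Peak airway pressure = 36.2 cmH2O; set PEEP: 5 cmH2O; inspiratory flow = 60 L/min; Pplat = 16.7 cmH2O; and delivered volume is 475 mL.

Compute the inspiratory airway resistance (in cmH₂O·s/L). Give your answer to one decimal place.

Flow: 60 L/min ÷ 60 = 1 L/s.
Raw = (PIP − Pplat) / flow = (36.2 − 16.7) / 1 = 19.5 / 1 = 19.5 cmH2O·s/L.

19.5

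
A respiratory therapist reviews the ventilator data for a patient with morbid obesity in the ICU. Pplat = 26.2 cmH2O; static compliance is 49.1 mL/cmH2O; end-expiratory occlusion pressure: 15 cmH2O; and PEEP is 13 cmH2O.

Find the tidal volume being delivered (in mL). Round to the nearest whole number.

End-expiratory occlusion gives total PEEP = 15 cmH2O (intrinsic PEEP = 15 − 13 = 2). Use total PEEP for the elastic gradient.
Vt = Cstat × (Pplat − PEEPtotal) = 49.1 × (26.2 − 15) = 49.1 × 11.2 = 549.92 mL.

550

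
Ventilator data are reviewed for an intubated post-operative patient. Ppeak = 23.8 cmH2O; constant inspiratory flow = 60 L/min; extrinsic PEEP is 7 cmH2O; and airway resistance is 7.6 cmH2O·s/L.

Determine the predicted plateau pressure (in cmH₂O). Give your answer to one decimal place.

16.2

Flow: 60 L/min ÷ 60 = 1 L/s.
Pplat = PIP − Raw × flow = 23.8 − 7.6 × 1 = 23.8 − 7.6 = 16.2 cmH2O.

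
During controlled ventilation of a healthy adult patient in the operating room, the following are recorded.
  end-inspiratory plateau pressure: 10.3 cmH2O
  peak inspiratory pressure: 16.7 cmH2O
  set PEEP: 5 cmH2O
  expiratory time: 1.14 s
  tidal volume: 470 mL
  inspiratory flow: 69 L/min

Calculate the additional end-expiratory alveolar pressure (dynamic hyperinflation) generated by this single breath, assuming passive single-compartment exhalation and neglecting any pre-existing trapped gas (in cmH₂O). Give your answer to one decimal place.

0.5

Flow: 69 L/min ÷ 60 = 1.15 L/s.
R = (PIP − Pplat)/V̇ = (16.7 − 10.3) / 1.15 = 6.4/1.15 = 5.565 cmH2O·s/L.
C = Vt/(Pplat − PEEP) = 470.0 / (10.3 − 5) = 470.0/5.3 = 88.679 mL/cmH2O.
τ = R × C = 5.565 × 0.08868 L/cmH2O = 0.4935 s.
Fraction remaining = e^(−Te/τ) = e^(−1.14/0.4935) = 0.09926; trapped volume = 470.0 × 0.09926 = 46.652 mL.
Additional alveolar pressure from trapping ≈ V_trapped / C = 46.652 / 88.679 = 0.5261 cmH2O.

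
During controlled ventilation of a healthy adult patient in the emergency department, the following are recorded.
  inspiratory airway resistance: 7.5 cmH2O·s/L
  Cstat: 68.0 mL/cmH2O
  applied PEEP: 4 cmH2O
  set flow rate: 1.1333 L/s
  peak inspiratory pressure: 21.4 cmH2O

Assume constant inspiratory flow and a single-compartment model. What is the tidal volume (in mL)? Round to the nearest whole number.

605

Equation of motion (constant flow): PIP = Vt/C + R·V̇ + PEEP.
Vt/C = PIP − R·V̇ − PEEP = 21.4 − 8.5 − 4 = 8.9 cmH2O.
Vt = C × 8.9 = 68.0 × 8.9 = 605.2 mL.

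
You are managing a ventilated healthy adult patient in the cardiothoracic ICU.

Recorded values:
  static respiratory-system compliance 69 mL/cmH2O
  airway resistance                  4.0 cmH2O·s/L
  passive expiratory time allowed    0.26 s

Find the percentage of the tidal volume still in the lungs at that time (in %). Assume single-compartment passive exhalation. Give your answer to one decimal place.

39.0

τ = R × C = 4.0 × 69 mL/cmH2O = 4.0 × 0.069 L/cmH2O = 0.276 s.
Passive exhalation: V(t)/V₀ = e^(−t/τ) = e^(−0.26/0.276) = 0.3898.
Fraction remaining = 0.3898 → 38.98%.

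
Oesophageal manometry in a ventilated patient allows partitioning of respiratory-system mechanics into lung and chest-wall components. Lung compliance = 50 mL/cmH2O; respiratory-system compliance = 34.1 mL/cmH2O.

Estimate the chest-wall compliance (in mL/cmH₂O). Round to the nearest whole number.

107

1/Ccw = 1/Crs − 1/CL.
1/Ccw = 1/34.1 − 1/50 = 0.009326.
Ccw = 107.23 mL/cmH2O.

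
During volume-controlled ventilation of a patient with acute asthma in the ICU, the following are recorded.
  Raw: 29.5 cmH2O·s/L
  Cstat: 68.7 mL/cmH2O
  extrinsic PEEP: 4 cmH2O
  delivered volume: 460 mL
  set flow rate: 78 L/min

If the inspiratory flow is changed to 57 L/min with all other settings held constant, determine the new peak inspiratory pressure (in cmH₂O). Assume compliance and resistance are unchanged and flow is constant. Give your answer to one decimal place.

38.7

Flow: 78 L/min ÷ 60 = 1.3 L/s.
New flow: 57 L/min ÷ 60 = 0.95 L/s.
PIP = Vt/C + R·V̇ + PEEP (constant-flow equation of motion).
Only the resistive term changes: ΔPIP = R × ΔV̇ = 29.5 × (0.95 − 1.3) = 29.5 × -0.35 = -10.325 cmH2O.
Original PIP = 460/68.7 + 29.5×1.3 + 4 = 49.046 cmH2O; new PIP = 49.046 + (-10.325) = 38.721 cmH2O.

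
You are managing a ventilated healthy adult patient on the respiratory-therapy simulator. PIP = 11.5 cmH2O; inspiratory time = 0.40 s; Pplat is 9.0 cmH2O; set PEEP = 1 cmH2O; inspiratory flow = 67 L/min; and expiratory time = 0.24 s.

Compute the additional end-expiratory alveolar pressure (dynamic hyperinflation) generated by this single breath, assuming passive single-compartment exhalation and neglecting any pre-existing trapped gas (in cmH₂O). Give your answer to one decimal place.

Flow: 67 L/min ÷ 60 = 1.1167 L/s.
Vt = flow × Ti = 1.1167 L/s × 0.40 s × 1000 mL/L = 446.68 mL.
R = (PIP − Pplat)/V̇ = (11.5 − 9.0) / 1.1167 = 2.5/1.1167 = 2.239 cmH2O·s/L.
C = Vt/(Pplat − PEEP) = 446.68 / (9.0 − 1) = 446.68/8.0 = 55.835 mL/cmH2O.
τ = R × C = 2.239 × 0.05584 L/cmH2O = 0.125 s.
Fraction remaining = e^(−Te/τ) = e^(−0.24/0.125) = 0.1466; trapped volume = 446.68 × 0.1466 = 65.483 mL.
Additional alveolar pressure from trapping ≈ V_trapped / C = 65.483 / 55.835 = 1.173 cmH2O.

1.2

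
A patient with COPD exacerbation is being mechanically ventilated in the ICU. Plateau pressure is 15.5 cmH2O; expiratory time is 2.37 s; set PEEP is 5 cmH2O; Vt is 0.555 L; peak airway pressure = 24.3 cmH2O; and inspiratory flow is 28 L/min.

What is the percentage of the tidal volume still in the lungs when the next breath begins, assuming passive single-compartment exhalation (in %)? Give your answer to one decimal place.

Flow: 28 L/min ÷ 60 = 0.4667 L/s.
R = (PIP − Pplat)/V̇ = (24.3 − 15.5) / 0.4667 = 8.8/0.4667 = 18.856 cmH2O·s/L.
C = Vt/(Pplat − PEEP) = 555.0 / (15.5 − 5) = 555.0/10.5 = 52.857 mL/cmH2O.
τ = R × C = 18.856 × 0.05286 L/cmH2O = 0.9967 s.
Fraction remaining at end-expiration = e^(−Te/τ) = e^(−2.37/0.9967) = 0.09275 → 9.275%.

9.3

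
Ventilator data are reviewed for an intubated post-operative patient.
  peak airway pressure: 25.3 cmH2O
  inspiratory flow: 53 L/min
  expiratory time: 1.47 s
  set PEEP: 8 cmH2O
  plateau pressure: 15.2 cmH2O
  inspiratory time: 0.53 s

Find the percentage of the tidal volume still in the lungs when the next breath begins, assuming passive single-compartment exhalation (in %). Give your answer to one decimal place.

Flow: 53 L/min ÷ 60 = 0.8833 L/s.
Vt = flow × Ti = 0.8833 L/s × 0.53 s × 1000 mL/L = 468.15 mL.
R = (PIP − Pplat)/V̇ = (25.3 − 15.2) / 0.8833 = 10.1/0.8833 = 11.434 cmH2O·s/L.
C = Vt/(Pplat − PEEP) = 468.15 / (15.2 − 8) = 468.15/7.2 = 65.021 mL/cmH2O.
τ = R × C = 11.434 × 0.06502 L/cmH2O = 0.7434 s.
Fraction remaining at end-expiration = e^(−Te/τ) = e^(−1.47/0.7434) = 0.1384 → 13.84%.

13.8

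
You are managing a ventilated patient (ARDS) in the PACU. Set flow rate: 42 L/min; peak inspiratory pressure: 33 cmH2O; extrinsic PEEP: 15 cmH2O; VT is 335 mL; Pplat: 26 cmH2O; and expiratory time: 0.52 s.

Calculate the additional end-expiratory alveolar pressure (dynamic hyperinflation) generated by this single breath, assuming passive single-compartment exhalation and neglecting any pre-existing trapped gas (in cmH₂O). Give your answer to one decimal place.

2.0

Flow: 42 L/min ÷ 60 = 0.7 L/s.
R = (PIP − Pplat)/V̇ = (33 − 26) / 0.7 = 7.0/0.7 = 10.0 cmH2O·s/L.
C = Vt/(Pplat − PEEP) = 335.0 / (26 − 15) = 335.0/11.0 = 30.455 mL/cmH2O.
τ = R × C = 10.0 × 0.03046 L/cmH2O = 0.3046 s.
Fraction remaining = e^(−Te/τ) = e^(−0.52/0.3046) = 0.1814; trapped volume = 335.0 × 0.1814 = 60.769 mL.
Additional alveolar pressure from trapping ≈ V_trapped / C = 60.769 / 30.455 = 1.995 cmH2O.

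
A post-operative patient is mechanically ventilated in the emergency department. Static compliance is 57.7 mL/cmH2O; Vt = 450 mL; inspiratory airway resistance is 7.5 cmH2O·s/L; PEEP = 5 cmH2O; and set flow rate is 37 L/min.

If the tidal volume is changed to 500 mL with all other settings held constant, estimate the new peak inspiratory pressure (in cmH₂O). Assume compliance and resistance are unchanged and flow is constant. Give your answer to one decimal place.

18.3

Flow: 37 L/min ÷ 60 = 0.6167 L/s.
PIP = Vt/C + R·V̇ + PEEP (constant-flow equation of motion).
Only the elastic term changes: ΔPIP = ΔVt / C = (500 − 450) / 57.7 = 0.8666 cmH2O.
Original PIP = 450/57.7 + 7.5×0.6167 + 5 = 17.424 cmH2O; new PIP = 17.424 + (0.8666) = 18.291 cmH2O.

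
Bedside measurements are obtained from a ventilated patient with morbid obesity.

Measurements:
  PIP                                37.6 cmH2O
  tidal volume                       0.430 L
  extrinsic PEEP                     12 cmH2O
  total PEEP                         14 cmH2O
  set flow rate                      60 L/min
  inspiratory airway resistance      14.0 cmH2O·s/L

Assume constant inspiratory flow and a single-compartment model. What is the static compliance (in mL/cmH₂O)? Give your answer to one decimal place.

Flow: 60 L/min ÷ 60 = 1 L/s.
Total PEEP = 14 cmH2O (set 12 + intrinsic 2); this is the baseline alveolar pressure.
Equation of motion (constant flow): PIP = Vt/C + R·V̇ + PEEP.
Vt/C = PIP − R·V̇ − PEEP = 37.6 − 14.0×1 − 14 = 37.6 − 14.0 − 14 = 9.6 cmH2O.
C = Vt / 9.6 = 430 / 9.6 = 44.792 mL/cmH2O.

44.8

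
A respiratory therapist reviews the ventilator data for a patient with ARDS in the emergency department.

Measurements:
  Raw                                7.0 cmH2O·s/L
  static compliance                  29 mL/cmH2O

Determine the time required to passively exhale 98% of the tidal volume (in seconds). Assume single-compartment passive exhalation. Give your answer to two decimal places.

τ = R × C = 7.0 × 29 mL/cmH2O = 7.0 × 0.029 L/cmH2O = 0.203 s.
Exhaled fraction f = 1 − e^(−t/τ) → t = −τ·ln(1 − f) = −0.203·ln(0.02) = 0.7941 s.

0.79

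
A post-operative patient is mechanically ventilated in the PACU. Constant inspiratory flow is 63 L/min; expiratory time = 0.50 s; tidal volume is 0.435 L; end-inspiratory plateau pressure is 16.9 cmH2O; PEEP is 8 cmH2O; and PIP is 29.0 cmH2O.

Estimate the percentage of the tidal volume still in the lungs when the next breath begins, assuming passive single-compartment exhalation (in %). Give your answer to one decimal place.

41.2

Flow: 63 L/min ÷ 60 = 1.05 L/s.
R = (PIP − Pplat)/V̇ = (29.0 − 16.9) / 1.05 = 12.1/1.05 = 11.524 cmH2O·s/L.
C = Vt/(Pplat − PEEP) = 435.0 / (16.9 − 8) = 435.0/8.9 = 48.876 mL/cmH2O.
τ = R × C = 11.524 × 0.04888 L/cmH2O = 0.5633 s.
Fraction remaining at end-expiration = e^(−Te/τ) = e^(−0.50/0.5633) = 0.4116 → 41.16%.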